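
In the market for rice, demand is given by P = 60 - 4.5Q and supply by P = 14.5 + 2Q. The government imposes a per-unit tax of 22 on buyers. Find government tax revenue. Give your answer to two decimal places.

Pre-tax equilibrium: 60 - 4.5Q = 14.5 + 2Q gives Q* = 7, P* = 28.5.
A tax on buyers shifts demand down by 22: (60 - 22) - 4.5Q = 14.5 + 2Q, so Q_t = 3.6154. Buyers pay P_b = 43.7308; sellers receive P_s = P_b - 22 = 21.7308.
Tax revenue = t x Q_t = 22 x 3.6154 = 79.5385.

79.54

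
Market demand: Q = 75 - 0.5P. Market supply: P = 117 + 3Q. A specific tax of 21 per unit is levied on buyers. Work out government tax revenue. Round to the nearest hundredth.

50.40

Rewriting demand in inverse form: P = 150 - 2Q.
Pre-tax equilibrium: 150 - 2Q = 117 + 3Q gives Q* = 6.6, P* = 136.8.
A tax on buyers shifts demand down by 21: (150 - 21) - 2Q = 117 + 3Q, so Q_t = 2.4. Buyers pay P_b = 145.2; sellers receive P_s = P_b - 21 = 124.2.
Revenue is the tax times quantity traded: 21 x 2.4 = 50.4.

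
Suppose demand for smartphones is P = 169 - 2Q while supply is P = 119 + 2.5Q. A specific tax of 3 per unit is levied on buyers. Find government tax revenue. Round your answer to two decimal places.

Pre-tax equilibrium: 169 - 2Q = 119 + 2.5Q gives Q* = 11.1111, P* = 146.7778.
A tax on buyers shifts demand down by 3: (169 - 3) - 2Q = 119 + 2.5Q, so Q_t = 10.4444. Buyers pay P_b = 148.1111; sellers receive P_s = P_b - 3 = 145.1111.
Tax revenue = t x Q_t = 3 x 10.4444 = 31.3333.

31.33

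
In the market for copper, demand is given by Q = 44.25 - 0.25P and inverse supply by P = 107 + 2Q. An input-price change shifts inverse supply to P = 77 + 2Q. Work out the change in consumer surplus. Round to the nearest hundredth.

283.33

Rewriting demand in inverse form: P = 177 - 4Q.
Initial equilibrium: Q_0 = 11.6667, P_0 = 130.3333; CS_0 = (1/2)(11.6667)(46.6667) = 272.2222, PS_0 = (1/2)(11.6667)(23.3333) = 136.1111.
New equilibrium: 177 - 4Q = 77 + 2Q gives Q_1 = 16.6667, P_1 = 110.3333; CS_1 = 555.5556, PS_1 = 277.7778.
Change in consumer surplus = 555.5556 - 272.2222 = 283.3333.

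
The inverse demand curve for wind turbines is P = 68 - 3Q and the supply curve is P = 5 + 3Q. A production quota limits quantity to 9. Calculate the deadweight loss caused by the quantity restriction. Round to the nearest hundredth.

6.75

Unrestricted equilibrium: Q* = (68 - 5)/(3 + 3) = 10.5.
At Q = 9 the demand price is 68 - 3(9) = 41 and the supply price is 5 + 3(9) = 32.
Deadweight loss is the triangle between the curves from 9 to 10.5: (1/2)(41 - 32)(10.5 - 9) = 6.75.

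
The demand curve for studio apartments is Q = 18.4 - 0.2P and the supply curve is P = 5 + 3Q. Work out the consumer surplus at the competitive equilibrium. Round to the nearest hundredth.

Rewriting demand in inverse form: P = 92 - 5Q.
Set 92 - 5Q = 5 + 3Q, which gives 87 = 8Q, so Q* = 10.875 and P* = 92 - 5(10.875) = 37.625.
Consumer surplus is the triangle under demand above P*: (1/2)(10.875)(92 - 37.625) = (1/2)(10.875)(54.375) = 295.6641.

295.66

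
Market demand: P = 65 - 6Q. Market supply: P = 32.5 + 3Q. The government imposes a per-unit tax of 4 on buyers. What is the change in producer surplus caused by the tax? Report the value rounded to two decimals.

-4.52

Pre-tax equilibrium: 65 - 6Q = 32.5 + 3Q gives Q* = 3.6111, P* = 43.3333.
A tax on buyers shifts demand down by 4: (65 - 4) - 6Q = 32.5 + 3Q, so Q_t = 3.1667. Buyers pay P_b = 46; sellers receive P_s = P_b - 4 = 42.
Producers lose the trapezoid between P_s and P* out to Q_t plus the triangle from Q_t to Q*: change in PS = 15.0417 - 19.5602 = -4.5185.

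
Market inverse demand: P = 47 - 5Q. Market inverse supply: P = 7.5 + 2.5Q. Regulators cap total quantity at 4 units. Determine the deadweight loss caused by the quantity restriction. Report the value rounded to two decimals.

6.02

Unrestricted equilibrium: Q* = (47 - 7.5)/(5 + 2.5) = 5.2667.
At Q = 4 the demand price is 47 - 5(4) = 27 and the supply price is 7.5 + 2.5(4) = 17.5.
Deadweight loss is the triangle between the curves from 4 to 5.2667: (1/2)(27 - 17.5)(5.2667 - 4) = 6.0167.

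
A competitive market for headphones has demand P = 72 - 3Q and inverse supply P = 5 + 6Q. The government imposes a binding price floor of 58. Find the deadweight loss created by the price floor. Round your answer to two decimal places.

Without the control, 72 - 3Q = 5 + 6Q so Q* = 7.4444 and P* = 49.6667.
At P = 58, buyers demand (72 - 58)/3 = 4.6667 while sellers would supply more, so the quantity traded is 4.6667 at price 58.
The lost-trades triangle has base Q* - 4.6667 = 2.7778 and height equal to the gap between the curves at Q = 4.6667, which is 58 - 33 = 25. DWL = (1/2)(2.7778)(25) = 34.7222.

34.72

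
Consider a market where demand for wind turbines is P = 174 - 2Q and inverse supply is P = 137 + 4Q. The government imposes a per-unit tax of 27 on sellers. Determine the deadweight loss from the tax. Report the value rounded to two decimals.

Without the tax, 174 - 2Q = 137 + 4Q so Q* = 6.1667 and P* = 161.6667.
With the tax, sellers need 27 more per unit: 174 - 2Q = 137 + 4Q + 27, so Q_t = 1.6667. Buyers pay P_b = 170.6667; sellers receive P_s = P_b - 27 = 143.6667.
Deadweight loss is the triangle between the curves from Q_t to Q*: (1/2)(6.1667 - 1.6667)(27) = 60.75.

60.75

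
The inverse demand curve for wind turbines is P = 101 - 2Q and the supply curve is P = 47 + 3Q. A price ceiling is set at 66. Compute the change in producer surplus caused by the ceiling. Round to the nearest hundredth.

-114.79

Free-market equilibrium: 101 - 2Q = 47 + 3Q gives Q* = 10.8, P* = 79.4.
At P = 66, sellers supply (66 - 47)/3 = 6.3333 while buyers want more, so the quantity traded is 6.3333 at price 66.
PS goes from (1/2)(10.8)(32.4) = 174.96 to 60.1667 (computed as (66 - 47)(6.3333) - (1/2)(3)(6.3333)^2), a change of -114.7933.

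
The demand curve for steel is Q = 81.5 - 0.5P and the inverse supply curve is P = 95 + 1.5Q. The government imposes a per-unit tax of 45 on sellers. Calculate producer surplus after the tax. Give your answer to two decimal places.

Rewriting demand in inverse form: P = 163 - 2Q.
Without the tax, 163 - 2Q = 95 + 1.5Q so Q* = 19.4286 and P* = 124.1429.
With the tax, sellers need 45 more per unit: 163 - 2Q = 95 + 1.5Q + 45, so Q_t = 6.5714. Buyers pay P_b = 149.8571; sellers receive P_s = P_b - 45 = 104.8571.
Producer surplus is the triangle above supply below P_s: (1/2)(6.5714)(104.8571 - 95) = 32.3878.

32.39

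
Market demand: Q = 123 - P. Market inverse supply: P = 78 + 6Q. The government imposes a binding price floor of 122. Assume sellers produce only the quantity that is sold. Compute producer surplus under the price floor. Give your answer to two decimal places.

41.00

Rewriting demand in inverse form: P = 123 - Q.
Without the control, 123 - Q = 78 + 6Q so Q* = 6.4286 and P* = 116.5714.
At the floor price 122, quantity demanded is (123 - 122)/1 = 1; demand is the short side, so Q = 1 trades at P = 122.
The supply price at Q = 1 is 84. PS is the trapezoid between 122 and supply over [0, 1]: (1/2)[(122 - 78) + (122 - 84)](1) = 41.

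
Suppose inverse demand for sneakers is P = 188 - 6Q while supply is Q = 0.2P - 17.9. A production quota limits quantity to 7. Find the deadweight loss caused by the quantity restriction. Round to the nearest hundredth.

Rewriting supply in inverse form: P = 89.5 + 5Q.
Unrestricted equilibrium: Q* = (188 - 89.5)/(6 + 5) = 8.9545.
At Q = 7 the demand price is 188 - 6(7) = 146 and the supply price is 89.5 + 5(7) = 124.5.
DWL = (1/2)(gap between curves at 7) x (Q* - 7) = (1/2)(21.5)(1.9545) = 21.0114.

21.01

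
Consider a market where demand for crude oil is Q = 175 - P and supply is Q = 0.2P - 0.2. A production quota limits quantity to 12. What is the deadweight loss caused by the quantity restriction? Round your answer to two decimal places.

867.00

Rewriting demand in inverse form: P = 175 - Q.
Rewriting supply in inverse form: P = 1 + 5Q.
Unrestricted equilibrium: Q* = (175 - 1)/(1 + 5) = 29.
At Q = 12 the demand price is 175 - (12) = 163 and the supply price is 1 + 5(12) = 61.
Deadweight loss is the triangle between the curves from 12 to 29: (1/2)(163 - 61)(29 - 12) = 867.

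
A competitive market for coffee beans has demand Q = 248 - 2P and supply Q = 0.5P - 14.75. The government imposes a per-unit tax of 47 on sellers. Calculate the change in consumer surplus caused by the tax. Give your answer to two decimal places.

Rewriting demand in inverse form: P = 124 - 0.5Q.
Rewriting supply in inverse form: P = 29.5 + 2Q.
Pre-tax equilibrium: 124 - 0.5Q = 29.5 + 2Q gives Q* = 37.8, P* = 105.1.
A tax on sellers shifts supply up by 47: 124 - 0.5Q = 29.5 + 2Q + 47, so Q_t = 19. Buyers pay P_b = 114.5; sellers receive P_s = P_b - 47 = 67.5.
CS falls from (1/2)(37.8)(18.9) = 357.21 to (1/2)(19)(9.5) = 90.25, a change of -266.96.

-266.96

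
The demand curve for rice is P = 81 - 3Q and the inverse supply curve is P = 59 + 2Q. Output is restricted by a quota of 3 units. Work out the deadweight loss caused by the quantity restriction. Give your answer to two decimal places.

Unrestricted equilibrium: Q* = (81 - 59)/(3 + 2) = 4.4.
At Q = 3 the demand price is 81 - 3(3) = 72 and the supply price is 59 + 2(3) = 65.
Deadweight loss is the triangle between the curves from 3 to 4.4: (1/2)(72 - 65)(4.4 - 3) = 4.9.

4.90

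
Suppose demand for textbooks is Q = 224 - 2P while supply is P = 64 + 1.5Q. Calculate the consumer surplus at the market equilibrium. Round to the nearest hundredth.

Rewriting demand in inverse form: P = 112 - 0.5Q.
Set 112 - 0.5Q = 64 + 1.5Q, which gives 48 = 2Q, so Q* = 24 and P* = 112 - 0.5(24) = 100.
CS is the area between the demand curve and P* from 0 to Q*: (1/2)(24)(12) = 144.

144.00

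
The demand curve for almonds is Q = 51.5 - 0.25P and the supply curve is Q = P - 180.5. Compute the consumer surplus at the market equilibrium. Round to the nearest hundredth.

52.02

Rewriting demand in inverse form: P = 206 - 4Q.
Rewriting supply in inverse form: P = 180.5 + Q.
Equilibrium: 206 - 4Q = 180.5 + Q, so Q* = 5.1 and P* = 185.6.
CS is the area between the demand curve and P* from 0 to Q*: (1/2)(5.1)(20.4) = 52.02.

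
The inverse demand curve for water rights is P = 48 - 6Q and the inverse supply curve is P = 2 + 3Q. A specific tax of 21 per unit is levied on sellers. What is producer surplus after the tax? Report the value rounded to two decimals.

11.57

Without the tax, 48 - 6Q = 2 + 3Q so Q* = 5.1111 and P* = 17.3333.
A tax on sellers shifts supply up by 21: 48 - 6Q = 2 + 3Q + 21, so Q_t = 2.7778. Buyers pay P_b = 31.3333; sellers receive P_s = P_b - 21 = 10.3333.
Producer surplus is the triangle above supply below P_s: (1/2)(2.7778)(10.3333 - 2) = 11.5741.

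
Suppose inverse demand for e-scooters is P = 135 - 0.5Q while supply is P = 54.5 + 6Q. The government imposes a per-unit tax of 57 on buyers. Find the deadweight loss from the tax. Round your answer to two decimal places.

249.92

Pre-tax equilibrium: 135 - 0.5Q = 54.5 + 6Q gives Q* = 12.3846, P* = 128.8077.
A tax on buyers shifts demand down by 57: (135 - 57) - 0.5Q = 54.5 + 6Q, so Q_t = 3.6154. Buyers pay P_b = 133.1923; sellers receive P_s = P_b - 57 = 76.1923.
The welfare triangle lost has base Q* - Q_t = 8.7692 and height t = 57, so DWL = (1/2)(8.7692)(57) = 249.9231.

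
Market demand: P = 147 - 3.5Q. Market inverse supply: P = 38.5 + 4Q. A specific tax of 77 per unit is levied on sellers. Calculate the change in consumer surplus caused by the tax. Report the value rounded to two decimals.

-335.38

Without the tax, 147 - 3.5Q = 38.5 + 4Q so Q* = 14.4667 and P* = 96.3667.
With the tax, sellers need 77 more per unit: 147 - 3.5Q = 38.5 + 4Q + 77, so Q_t = 4.2. Buyers pay P_b = 132.3; sellers receive P_s = P_b - 77 = 55.3.
CS falls from (1/2)(14.4667)(50.6333) = 366.2478 to (1/2)(4.2)(14.7) = 30.87, a change of -335.3778.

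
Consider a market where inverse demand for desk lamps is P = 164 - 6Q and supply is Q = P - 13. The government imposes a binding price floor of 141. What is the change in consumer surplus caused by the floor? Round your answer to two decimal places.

-1351.90

Rewriting supply in inverse form: P = 13 + Q.
Free-market equilibrium: 164 - 6Q = 13 + Q gives Q* = 21.5714, P* = 34.5714.
At the floor price 141, quantity demanded is (164 - 141)/6 = 3.8333; demand is the short side, so Q = 3.8333 trades at P = 141.
CS goes from (1/2)(21.5714)(129.4286) = 1395.9796 to 44.0833 (computed as (164 - 141)(3.8333) - (1/2)(6)(3.8333)^2), a change of -1351.8963.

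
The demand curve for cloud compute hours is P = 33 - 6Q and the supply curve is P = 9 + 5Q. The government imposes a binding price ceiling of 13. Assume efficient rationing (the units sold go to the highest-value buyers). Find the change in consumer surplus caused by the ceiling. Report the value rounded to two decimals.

Free-market equilibrium: 33 - 6Q = 9 + 5Q gives Q* = 2.1818, P* = 19.9091.
At the ceiling price 13, quantity supplied is (13 - 9)/5 = 0.8; supply is the short side, so Q = 0.8 trades at P = 13.
CS goes from (1/2)(2.1818)(13.0909) = 14.281 to 14.08 (computed as (33 - 13)(0.8) - (1/2)(6)(0.8)^2), a change of -0.201.

-0.20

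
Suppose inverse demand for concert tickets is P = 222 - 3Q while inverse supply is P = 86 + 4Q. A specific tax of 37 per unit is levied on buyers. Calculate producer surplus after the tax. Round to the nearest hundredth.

400.04

Without the tax, 222 - 3Q = 86 + 4Q so Q* = 19.4286 and P* = 163.7143.
With the tax, buyers' net willingness to pay falls by 37: (222 - 37) - 3Q = 86 + 4Q, so Q_t = 14.1429. Buyers pay P_b = 179.5714; sellers receive P_s = P_b - 37 = 142.5714.
PS = (1/2)(Q_t)(P_s - 86) = (1/2)(14.1429)(56.5714) = 400.0408.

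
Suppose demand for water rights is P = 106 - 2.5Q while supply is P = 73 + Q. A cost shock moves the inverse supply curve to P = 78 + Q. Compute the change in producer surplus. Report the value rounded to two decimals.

Initial equilibrium: Q_0 = 9.4286, P_0 = 82.4286; CS_0 = (1/2)(9.4286)(23.5714) = 111.1224, PS_0 = (1/2)(9.4286)(9.4286) = 44.449.
New equilibrium: 106 - 2.5Q = 78 + Q gives Q_1 = 8, P_1 = 86; CS_1 = 80, PS_1 = 32.
Change in producer surplus = 32 - 44.449 = -12.449.

-12.45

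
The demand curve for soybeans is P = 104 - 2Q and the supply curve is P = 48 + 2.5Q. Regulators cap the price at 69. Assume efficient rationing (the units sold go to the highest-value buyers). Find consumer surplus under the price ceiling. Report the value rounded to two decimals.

223.44

Free-market equilibrium: 104 - 2Q = 48 + 2.5Q gives Q* = 12.4444, P* = 79.1111.
At P = 69, sellers supply (69 - 48)/2.5 = 8.4 while buyers want more, so the quantity traded is 8.4 at price 69.
The demand price at Q = 8.4 is 87.2. CS is the trapezoid between demand and 69 over [0, 8.4]: (1/2)[(104 - 69) + (87.2 - 69)](8.4) = 223.44.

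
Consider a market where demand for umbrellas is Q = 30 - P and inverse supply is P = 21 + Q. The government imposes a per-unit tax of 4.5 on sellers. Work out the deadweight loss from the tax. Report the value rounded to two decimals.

5.06

Rewriting demand in inverse form: P = 30 - Q.
Pre-tax equilibrium: 30 - Q = 21 + Q gives Q* = 4.5, P* = 25.5.
With the tax, sellers need 4.5 more per unit: 30 - Q = 21 + Q + 4.5, so Q_t = 2.25. Buyers pay P_b = 27.75; sellers receive P_s = P_b - 4.5 = 23.25.
Deadweight loss is the triangle between the curves from Q_t to Q*: (1/2)(4.5 - 2.25)(4.5) = 5.0625.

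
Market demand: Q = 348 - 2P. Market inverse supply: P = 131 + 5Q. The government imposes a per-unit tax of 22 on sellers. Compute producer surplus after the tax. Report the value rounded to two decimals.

Rewriting demand in inverse form: P = 174 - 0.5Q.
Pre-tax equilibrium: 174 - 0.5Q = 131 + 5Q gives Q* = 7.8182, P* = 170.0909.
A tax on sellers shifts supply up by 22: 174 - 0.5Q = 131 + 5Q + 22, so Q_t = 3.8182. Buyers pay P_b = 172.0909; sellers receive P_s = P_b - 22 = 150.0909.
PS = (1/2)(Q_t)(P_s - 131) = (1/2)(3.8182)(19.0909) = 36.4463.

36.45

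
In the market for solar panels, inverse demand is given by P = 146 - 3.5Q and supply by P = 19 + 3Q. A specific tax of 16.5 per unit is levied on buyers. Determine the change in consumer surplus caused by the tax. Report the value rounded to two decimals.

-162.32

Pre-tax equilibrium: 146 - 3.5Q = 19 + 3Q gives Q* = 19.5385, P* = 77.6154.
With the tax, buyers' net willingness to pay falls by 16.5: (146 - 16.5) - 3.5Q = 19 + 3Q, so Q_t = 17. Buyers pay P_b = 86.5; sellers receive P_s = P_b - 16.5 = 70.
Consumers lose the trapezoid between P* and P_b out to Q_t plus the triangle from Q_t to Q*: change in CS = 505.75 - 668.0651 = -162.3151.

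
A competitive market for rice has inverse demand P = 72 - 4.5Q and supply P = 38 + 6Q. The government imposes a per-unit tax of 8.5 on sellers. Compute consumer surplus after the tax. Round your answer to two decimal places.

13.27

Without the tax, 72 - 4.5Q = 38 + 6Q so Q* = 3.2381 and P* = 57.4286.
With the tax, sellers need 8.5 more per unit: 72 - 4.5Q = 38 + 6Q + 8.5, so Q_t = 2.4286. Buyers pay P_b = 61.0714; sellers receive P_s = P_b - 8.5 = 52.5714.
Consumer surplus is the triangle under demand above P_b: (1/2)(2.4286)(72 - 61.0714) = 13.2704.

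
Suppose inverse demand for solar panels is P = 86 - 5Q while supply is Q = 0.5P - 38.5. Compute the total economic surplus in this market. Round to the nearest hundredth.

Rewriting supply in inverse form: P = 77 + 2Q.
Equilibrium: 86 - 5Q = 77 + 2Q, so Q* = 1.2857 and P* = 79.5714.
Total surplus is the full triangle between the curves from 0 to Q*: (1/2)(1.2857)(86 - 77) = 5.7857.

5.79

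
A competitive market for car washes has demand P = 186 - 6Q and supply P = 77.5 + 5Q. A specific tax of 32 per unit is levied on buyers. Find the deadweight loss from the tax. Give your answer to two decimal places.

Pre-tax equilibrium: 186 - 6Q = 77.5 + 5Q gives Q* = 9.8636, P* = 126.8182.
A tax on buyers shifts demand down by 32: (186 - 32) - 6Q = 77.5 + 5Q, so Q_t = 6.9545. Buyers pay P_b = 144.2727; sellers receive P_s = P_b - 32 = 112.2727.
The welfare triangle lost has base Q* - Q_t = 2.9091 and height t = 32, so DWL = (1/2)(2.9091)(32) = 46.5455.

46.55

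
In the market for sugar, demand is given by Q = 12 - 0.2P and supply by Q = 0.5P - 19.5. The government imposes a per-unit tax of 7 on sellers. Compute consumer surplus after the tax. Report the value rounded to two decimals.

10.00

Rewriting demand in inverse form: P = 60 - 5Q.
Rewriting supply in inverse form: P = 39 + 2Q.
Pre-tax equilibrium: 60 - 5Q = 39 + 2Q gives Q* = 3, P* = 45.
A tax on sellers shifts supply up by 7: 60 - 5Q = 39 + 2Q + 7, so Q_t = 2. Buyers pay P_b = 50; sellers receive P_s = P_b - 7 = 43.
CS = (1/2)(Q_t)(60 - P_b) = (1/2)(2)(10) = 10.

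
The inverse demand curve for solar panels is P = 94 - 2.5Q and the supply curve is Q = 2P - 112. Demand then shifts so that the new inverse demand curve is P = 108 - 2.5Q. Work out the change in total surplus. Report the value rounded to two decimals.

210.00

Rewriting supply in inverse form: P = 56 + 0.5Q.
Initial equilibrium: Q_0 = 12.6667, P_0 = 62.3333; CS_0 = (1/2)(12.6667)(31.6667) = 200.5556, PS_0 = (1/2)(12.6667)(6.3333) = 40.1111.
New equilibrium: 108 - 2.5Q = 56 + 0.5Q gives Q_1 = 17.3333, P_1 = 64.6667; CS_1 = 375.5556, PS_1 = 75.1111.
Change in total surplus = (375.5556 + 75.1111) - (200.5556 + 40.1111) = 210.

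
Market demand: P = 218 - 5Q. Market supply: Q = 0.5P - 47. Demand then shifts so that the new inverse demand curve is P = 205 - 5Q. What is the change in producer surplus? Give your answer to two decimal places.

-62.35

Rewriting supply in inverse form: P = 94 + 2Q.
Initial equilibrium: Q_0 = 17.7143, P_0 = 129.4286; CS_0 = (1/2)(17.7143)(88.5714) = 784.4898, PS_0 = (1/2)(17.7143)(35.4286) = 313.7959.
New equilibrium: 205 - 5Q = 94 + 2Q gives Q_1 = 15.8571, P_1 = 125.7143; CS_1 = 628.6224, PS_1 = 251.449.
Change in producer surplus = 251.449 - 313.7959 = -62.3469.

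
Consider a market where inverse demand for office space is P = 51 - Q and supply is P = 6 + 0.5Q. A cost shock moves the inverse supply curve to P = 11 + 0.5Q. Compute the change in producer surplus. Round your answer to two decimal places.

-47.22

Initial equilibrium: Q_0 = 30, P_0 = 21; CS_0 = (1/2)(30)(30) = 450, PS_0 = (1/2)(30)(15) = 225.
New equilibrium: 51 - Q = 11 + 0.5Q gives Q_1 = 26.6667, P_1 = 24.3333; CS_1 = 355.5556, PS_1 = 177.7778.
Change in producer surplus = 177.7778 - 225 = -47.2222.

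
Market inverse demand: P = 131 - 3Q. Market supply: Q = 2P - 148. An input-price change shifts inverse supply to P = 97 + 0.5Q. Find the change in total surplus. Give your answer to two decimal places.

Rewriting supply in inverse form: P = 74 + 0.5Q.
Initial equilibrium: Q_0 = 16.2857, P_0 = 82.1429; CS_0 = (1/2)(16.2857)(48.8571) = 397.8367, PS_0 = (1/2)(16.2857)(8.1429) = 66.3061.
New equilibrium: 131 - 3Q = 97 + 0.5Q gives Q_1 = 9.7143, P_1 = 101.8571; CS_1 = 141.551, PS_1 = 23.5918.
Change in total surplus = (141.551 + 23.5918) - (397.8367 + 66.3061) = -299.

-299.00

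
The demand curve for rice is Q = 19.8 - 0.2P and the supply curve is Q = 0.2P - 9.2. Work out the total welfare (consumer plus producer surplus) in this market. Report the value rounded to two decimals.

Rewriting demand in inverse form: P = 99 - 5Q.
Rewriting supply in inverse form: P = 46 + 5Q.
Setting demand equal to supply, 53 = 10Q, so Q* = 5.3 and P* = 72.5.
Total surplus is the full triangle between the curves from 0 to Q*: (1/2)(5.3)(99 - 46) = 140.45.

140.45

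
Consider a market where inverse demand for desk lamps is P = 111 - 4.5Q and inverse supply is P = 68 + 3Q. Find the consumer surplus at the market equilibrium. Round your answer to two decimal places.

Setting demand equal to supply, 43 = 7.5Q, so Q* = 5.7333 and P* = 85.2.
Consumer surplus is the triangle under demand above P*: (1/2)(5.7333)(111 - 85.2) = (1/2)(5.7333)(25.8) = 73.96.

73.96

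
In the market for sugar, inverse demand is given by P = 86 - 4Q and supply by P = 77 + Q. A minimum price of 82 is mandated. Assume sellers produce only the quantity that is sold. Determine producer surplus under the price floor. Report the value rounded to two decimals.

4.50

Without the control, 86 - 4Q = 77 + Q so Q* = 1.8 and P* = 78.8.
At the floor price 82, quantity demanded is (86 - 82)/4 = 1; demand is the short side, so Q = 1 trades at P = 82.
The supply price at Q = 1 is 78. PS is the trapezoid between 82 and supply over [0, 1]: (1/2)[(82 - 77) + (82 - 78)](1) = 4.5.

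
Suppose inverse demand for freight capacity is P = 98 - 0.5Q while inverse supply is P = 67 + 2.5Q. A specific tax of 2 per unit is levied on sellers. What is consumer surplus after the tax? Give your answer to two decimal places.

23.36

Pre-tax equilibrium: 98 - 0.5Q = 67 + 2.5Q gives Q* = 10.3333, P* = 92.8333.
With the tax, sellers need 2 more per unit: 98 - 0.5Q = 67 + 2.5Q + 2, so Q_t = 9.6667. Buyers pay P_b = 93.1667; sellers receive P_s = P_b - 2 = 91.1667.
CS = (1/2)(Q_t)(98 - P_b) = (1/2)(9.6667)(4.8333) = 23.3611.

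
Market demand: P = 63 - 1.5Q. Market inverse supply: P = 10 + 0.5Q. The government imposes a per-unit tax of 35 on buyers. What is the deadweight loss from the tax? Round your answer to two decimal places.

306.25

Without the tax, 63 - 1.5Q = 10 + 0.5Q so Q* = 26.5 and P* = 23.25.
With the tax, buyers' net willingness to pay falls by 35: (63 - 35) - 1.5Q = 10 + 0.5Q, so Q_t = 9. Buyers pay P_b = 49.5; sellers receive P_s = P_b - 35 = 14.5.
The welfare triangle lost has base Q* - Q_t = 17.5 and height t = 35, so DWL = (1/2)(17.5)(35) = 306.25.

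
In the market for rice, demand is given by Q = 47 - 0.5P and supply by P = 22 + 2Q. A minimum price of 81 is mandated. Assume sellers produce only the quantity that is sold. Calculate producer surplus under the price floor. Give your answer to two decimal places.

Rewriting demand in inverse form: P = 94 - 2Q.
Free-market equilibrium: 94 - 2Q = 22 + 2Q gives Q* = 18, P* = 58.
At P = 81, buyers demand (94 - 81)/2 = 6.5 while sellers would supply more, so the quantity traded is 6.5 at price 81.
The supply price at Q = 6.5 is 35. PS is the trapezoid between 81 and supply over [0, 6.5]: (1/2)[(81 - 22) + (81 - 35)](6.5) = 341.25.

341.25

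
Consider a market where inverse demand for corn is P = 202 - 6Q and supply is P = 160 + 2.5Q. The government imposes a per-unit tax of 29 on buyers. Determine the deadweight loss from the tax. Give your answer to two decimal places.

Pre-tax equilibrium: 202 - 6Q = 160 + 2.5Q gives Q* = 4.9412, P* = 172.3529.
With the tax, buyers' net willingness to pay falls by 29: (202 - 29) - 6Q = 160 + 2.5Q, so Q_t = 1.5294. Buyers pay P_b = 192.8235; sellers receive P_s = P_b - 29 = 163.8235.
The welfare triangle lost has base Q* - Q_t = 3.4118 and height t = 29, so DWL = (1/2)(3.4118)(29) = 49.4706.

49.47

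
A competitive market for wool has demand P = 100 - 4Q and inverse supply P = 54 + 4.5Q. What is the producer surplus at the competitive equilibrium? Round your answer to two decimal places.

65.90

Setting demand equal to supply, 46 = 8.5Q, so Q* = 5.4118 and P* = 78.3529.
PS is the area between P* and the supply curve from 0 to Q*: (1/2)(5.4118)(24.3529) = 65.8962.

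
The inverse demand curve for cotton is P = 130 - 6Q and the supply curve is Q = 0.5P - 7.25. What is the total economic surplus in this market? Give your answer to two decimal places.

833.77

Rewriting supply in inverse form: P = 14.5 + 2Q.
Setting demand equal to supply, 115.5 = 8Q, so Q* = 14.4375 and P* = 43.375.
Total surplus is the full triangle between the curves from 0 to Q*: (1/2)(14.4375)(130 - 14.5) = 833.7656.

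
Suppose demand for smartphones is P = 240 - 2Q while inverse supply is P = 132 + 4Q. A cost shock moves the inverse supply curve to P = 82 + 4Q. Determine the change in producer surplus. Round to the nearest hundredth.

738.89

Initial equilibrium: Q_0 = 18, P_0 = 204; CS_0 = (1/2)(18)(36) = 324, PS_0 = (1/2)(18)(72) = 648.
New equilibrium: 240 - 2Q = 82 + 4Q gives Q_1 = 26.3333, P_1 = 187.3333; CS_1 = 693.4444, PS_1 = 1386.8889.
Change in producer surplus = 1386.8889 - 648 = 738.8889.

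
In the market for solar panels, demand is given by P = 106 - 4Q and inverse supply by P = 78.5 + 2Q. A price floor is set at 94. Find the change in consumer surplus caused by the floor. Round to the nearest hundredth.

-24.01

Without the control, 106 - 4Q = 78.5 + 2Q so Q* = 4.5833 and P* = 87.6667.
At the floor price 94, quantity demanded is (106 - 94)/4 = 3; demand is the short side, so Q = 3 trades at P = 94.
CS goes from (1/2)(4.5833)(18.3333) = 42.0139 to 18 (computed as (106 - 94)(3) - (1/2)(4)(3)^2), a change of -24.0139.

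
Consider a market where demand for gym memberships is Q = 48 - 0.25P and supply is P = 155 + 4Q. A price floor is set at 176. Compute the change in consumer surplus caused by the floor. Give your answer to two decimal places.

-10.78

Rewriting demand in inverse form: P = 192 - 4Q.
Without the control, 192 - 4Q = 155 + 4Q so Q* = 4.625 and P* = 173.5.
At the floor price 176, quantity demanded is (192 - 176)/4 = 4; demand is the short side, so Q = 4 trades at P = 176.
CS goes from (1/2)(4.625)(18.5) = 42.7812 to 32 (computed as (192 - 176)(4) - (1/2)(4)(4)^2), a change of -10.7812.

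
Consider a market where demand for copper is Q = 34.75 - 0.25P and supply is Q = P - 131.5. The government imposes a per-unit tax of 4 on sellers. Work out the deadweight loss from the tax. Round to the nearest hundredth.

1.60

Rewriting demand in inverse form: P = 139 - 4Q.
Rewriting supply in inverse form: P = 131.5 + Q.
Pre-tax equilibrium: 139 - 4Q = 131.5 + Q gives Q* = 1.5, P* = 133.
With the tax, sellers need 4 more per unit: 139 - 4Q = 131.5 + Q + 4, so Q_t = 0.7. Buyers pay P_b = 136.2; sellers receive P_s = P_b - 4 = 132.2.
The welfare triangle lost has base Q* - Q_t = 0.8 and height t = 4, so DWL = (1/2)(0.8)(4) = 1.6.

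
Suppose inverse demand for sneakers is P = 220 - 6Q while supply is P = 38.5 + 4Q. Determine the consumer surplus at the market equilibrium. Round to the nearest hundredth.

988.27

Equilibrium: 220 - 6Q = 38.5 + 4Q, so Q* = 18.15 and P* = 111.1.
Consumer surplus is the triangle under demand above P*: (1/2)(18.15)(220 - 111.1) = (1/2)(18.15)(108.9) = 988.2675.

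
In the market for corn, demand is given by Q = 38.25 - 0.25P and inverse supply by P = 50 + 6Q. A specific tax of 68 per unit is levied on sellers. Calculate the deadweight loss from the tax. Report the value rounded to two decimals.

Rewriting demand in inverse form: P = 153 - 4Q.
Without the tax, 153 - 4Q = 50 + 6Q so Q* = 10.3 and P* = 111.8.
With the tax, sellers need 68 more per unit: 153 - 4Q = 50 + 6Q + 68, so Q_t = 3.5. Buyers pay P_b = 139; sellers receive P_s = P_b - 68 = 71.
Deadweight loss is the triangle between the curves from Q_t to Q*: (1/2)(10.3 - 3.5)(68) = 231.2.

231.20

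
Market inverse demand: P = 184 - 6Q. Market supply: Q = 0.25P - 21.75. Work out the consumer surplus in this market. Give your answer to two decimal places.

282.27

Rewriting supply in inverse form: P = 87 + 4Q.
Set 184 - 6Q = 87 + 4Q, which gives 97 = 10Q, so Q* = 9.7 and P* = 184 - 6(9.7) = 125.8.
CS is the area between the demand curve and P* from 0 to Q*: (1/2)(9.7)(58.2) = 282.27.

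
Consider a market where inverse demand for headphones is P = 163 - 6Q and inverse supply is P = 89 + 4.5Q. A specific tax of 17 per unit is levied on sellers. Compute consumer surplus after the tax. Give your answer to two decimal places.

Pre-tax equilibrium: 163 - 6Q = 89 + 4.5Q gives Q* = 7.0476, P* = 120.7143.
A tax on sellers shifts supply up by 17: 163 - 6Q = 89 + 4.5Q + 17, so Q_t = 5.4286. Buyers pay P_b = 130.4286; sellers receive P_s = P_b - 17 = 113.4286.
CS = (1/2)(Q_t)(163 - P_b) = (1/2)(5.4286)(32.5714) = 88.4082.

88.41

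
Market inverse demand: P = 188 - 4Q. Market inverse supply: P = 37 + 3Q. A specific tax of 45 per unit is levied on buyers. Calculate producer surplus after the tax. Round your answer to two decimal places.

343.96

Pre-tax equilibrium: 188 - 4Q = 37 + 3Q gives Q* = 21.5714, P* = 101.7143.
A tax on buyers shifts demand down by 45: (188 - 45) - 4Q = 37 + 3Q, so Q_t = 15.1429. Buyers pay P_b = 127.4286; sellers receive P_s = P_b - 45 = 82.4286.
Producer surplus is the triangle above supply below P_s: (1/2)(15.1429)(82.4286 - 37) = 343.9592.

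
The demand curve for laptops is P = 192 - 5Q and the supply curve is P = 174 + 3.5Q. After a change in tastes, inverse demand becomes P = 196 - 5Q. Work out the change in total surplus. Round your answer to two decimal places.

9.41

Initial equilibrium: Q_0 = 2.1176, P_0 = 181.4118; CS_0 = (1/2)(2.1176)(10.5882) = 11.2111, PS_0 = (1/2)(2.1176)(7.4118) = 7.8478.
New equilibrium: 196 - 5Q = 174 + 3.5Q gives Q_1 = 2.5882, P_1 = 183.0588; CS_1 = 16.7474, PS_1 = 11.7232.
Change in total surplus = (16.7474 + 11.7232) - (11.2111 + 7.8478) = 9.4118.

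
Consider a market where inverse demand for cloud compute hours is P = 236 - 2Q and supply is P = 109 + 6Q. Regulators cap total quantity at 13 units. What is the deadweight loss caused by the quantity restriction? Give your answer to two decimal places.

Unrestricted equilibrium: Q* = (236 - 109)/(2 + 6) = 15.875.
At Q = 13 the demand price is 236 - 2(13) = 210 and the supply price is 109 + 6(13) = 187.
Deadweight loss is the triangle between the curves from 13 to 15.875: (1/2)(210 - 187)(15.875 - 13) = 33.0625.

33.06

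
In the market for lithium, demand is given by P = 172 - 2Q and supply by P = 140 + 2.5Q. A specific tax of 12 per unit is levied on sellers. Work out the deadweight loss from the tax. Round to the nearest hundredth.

Pre-tax equilibrium: 172 - 2Q = 140 + 2.5Q gives Q* = 7.1111, P* = 157.7778.
With the tax, sellers need 12 more per unit: 172 - 2Q = 140 + 2.5Q + 12, so Q_t = 4.4444. Buyers pay P_b = 163.1111; sellers receive P_s = P_b - 12 = 151.1111.
Deadweight loss is the triangle between the curves from Q_t to Q*: (1/2)(7.1111 - 4.4444)(12) = 16.

16.00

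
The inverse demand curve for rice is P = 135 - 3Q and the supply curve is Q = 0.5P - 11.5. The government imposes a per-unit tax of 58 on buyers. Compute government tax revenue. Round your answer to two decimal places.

Rewriting supply in inverse form: P = 23 + 2Q.
Pre-tax equilibrium: 135 - 3Q = 23 + 2Q gives Q* = 22.4, P* = 67.8.
A tax on buyers shifts demand down by 58: (135 - 58) - 3Q = 23 + 2Q, so Q_t = 10.8. Buyers pay P_b = 102.6; sellers receive P_s = P_b - 58 = 44.6.
Tax revenue = t x Q_t = 58 x 10.8 = 626.4.

626.40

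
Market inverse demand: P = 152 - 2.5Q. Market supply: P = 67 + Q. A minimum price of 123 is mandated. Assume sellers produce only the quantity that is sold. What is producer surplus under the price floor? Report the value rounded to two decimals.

582.32

Free-market equilibrium: 152 - 2.5Q = 67 + Q gives Q* = 24.2857, P* = 91.2857.
At the floor price 123, quantity demanded is (152 - 123)/2.5 = 11.6; demand is the short side, so Q = 11.6 trades at P = 123.
The supply price at Q = 11.6 is 78.6. PS is the trapezoid between 123 and supply over [0, 11.6]: (1/2)[(123 - 67) + (123 - 78.6)](11.6) = 582.32.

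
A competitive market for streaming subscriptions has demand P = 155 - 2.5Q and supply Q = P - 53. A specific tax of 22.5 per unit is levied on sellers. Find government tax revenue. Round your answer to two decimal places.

511.07

Rewriting supply in inverse form: P = 53 + Q.
Without the tax, 155 - 2.5Q = 53 + Q so Q* = 29.1429 and P* = 82.1429.
A tax on sellers shifts supply up by 22.5: 155 - 2.5Q = 53 + Q + 22.5, so Q_t = 22.7143. Buyers pay P_b = 98.2143; sellers receive P_s = P_b - 22.5 = 75.7143.
Tax revenue = t x Q_t = 22.5 x 22.7143 = 511.0714.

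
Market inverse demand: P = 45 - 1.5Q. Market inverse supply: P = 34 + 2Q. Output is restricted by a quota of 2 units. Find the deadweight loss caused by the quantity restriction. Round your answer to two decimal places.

2.29

Unrestricted equilibrium: Q* = (45 - 34)/(1.5 + 2) = 3.1429.
At Q = 2 the demand price is 45 - 1.5(2) = 42 and the supply price is 34 + 2(2) = 38.
Deadweight loss is the triangle between the curves from 2 to 3.1429: (1/2)(42 - 38)(3.1429 - 2) = 2.2857.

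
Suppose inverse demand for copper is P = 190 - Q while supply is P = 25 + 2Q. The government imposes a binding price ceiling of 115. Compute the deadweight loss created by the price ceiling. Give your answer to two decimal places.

Free-market equilibrium: 190 - Q = 25 + 2Q gives Q* = 55, P* = 135.
At P = 115, sellers supply (115 - 25)/2 = 45 while buyers want more, so the quantity traded is 45 at price 115.
The lost-trades triangle has base Q* - 45 = 10 and height equal to the gap between the curves at Q = 45, which is 145 - 115 = 30. DWL = (1/2)(10)(30) = 150.

150.00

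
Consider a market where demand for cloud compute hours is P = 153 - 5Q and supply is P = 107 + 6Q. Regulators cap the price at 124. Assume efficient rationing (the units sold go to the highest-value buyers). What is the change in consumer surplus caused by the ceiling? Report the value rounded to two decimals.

18.38

Without the control, 153 - 5Q = 107 + 6Q so Q* = 4.1818 and P* = 132.0909.
At the ceiling price 124, quantity supplied is (124 - 107)/6 = 2.8333; supply is the short side, so Q = 2.8333 trades at P = 124.
CS goes from (1/2)(4.1818)(20.9091) = 43.719 to 62.0972 (computed as (153 - 124)(2.8333) - (1/2)(5)(2.8333)^2), a change of 18.3782.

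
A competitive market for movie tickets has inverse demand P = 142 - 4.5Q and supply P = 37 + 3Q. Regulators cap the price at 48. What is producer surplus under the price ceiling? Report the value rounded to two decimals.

Without the control, 142 - 4.5Q = 37 + 3Q so Q* = 14 and P* = 79.
At the ceiling price 48, quantity supplied is (48 - 37)/3 = 3.6667; supply is the short side, so Q = 3.6667 trades at P = 48.
PS is the triangle above supply below 48: (1/2)(3.6667)(48 - 37) = 20.1667.

20.17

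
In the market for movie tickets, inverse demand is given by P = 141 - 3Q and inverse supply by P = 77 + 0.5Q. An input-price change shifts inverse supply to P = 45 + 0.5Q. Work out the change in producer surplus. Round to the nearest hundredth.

104.49

Initial equilibrium: Q_0 = 18.2857, P_0 = 86.1429; CS_0 = (1/2)(18.2857)(54.8571) = 501.551, PS_0 = (1/2)(18.2857)(9.1429) = 83.5918.
New equilibrium: 141 - 3Q = 45 + 0.5Q gives Q_1 = 27.4286, P_1 = 58.7143; CS_1 = 1128.4898, PS_1 = 188.0816.
Change in producer surplus = 188.0816 - 83.5918 = 104.4898.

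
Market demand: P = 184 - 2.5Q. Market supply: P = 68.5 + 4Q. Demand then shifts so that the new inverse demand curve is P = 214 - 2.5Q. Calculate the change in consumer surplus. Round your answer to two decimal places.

Initial equilibrium: Q_0 = 17.7692, P_0 = 139.5769; CS_0 = (1/2)(17.7692)(44.4231) = 394.682, PS_0 = (1/2)(17.7692)(71.0769) = 631.4911.
New equilibrium: 214 - 2.5Q = 68.5 + 4Q gives Q_1 = 22.3846, P_1 = 158.0385; CS_1 = 626.3388, PS_1 = 1002.142.
Change in consumer surplus = 626.3388 - 394.682 = 231.6568.

231.66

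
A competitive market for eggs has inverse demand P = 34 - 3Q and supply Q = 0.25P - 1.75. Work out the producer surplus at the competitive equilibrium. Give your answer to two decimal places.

29.76

Rewriting supply in inverse form: P = 7 + 4Q.
Set 34 - 3Q = 7 + 4Q, which gives 27 = 7Q, so Q* = 3.8571 and P* = 34 - 3(3.8571) = 22.4286.
PS is the area between P* and the supply curve from 0 to Q*: (1/2)(3.8571)(15.4286) = 29.7551.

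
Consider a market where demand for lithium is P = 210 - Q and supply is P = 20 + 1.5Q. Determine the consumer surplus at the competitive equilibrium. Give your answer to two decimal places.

Setting demand equal to supply, 190 = 2.5Q, so Q* = 76 and P* = 134.
CS is the area between the demand curve and P* from 0 to Q*: (1/2)(76)(76) = 2888.

2888.00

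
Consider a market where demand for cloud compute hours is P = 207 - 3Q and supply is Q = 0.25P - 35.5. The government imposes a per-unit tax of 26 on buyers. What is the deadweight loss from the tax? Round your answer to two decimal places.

48.29

Rewriting supply in inverse form: P = 142 + 4Q.
Without the tax, 207 - 3Q = 142 + 4Q so Q* = 9.2857 and P* = 179.1429.
With the tax, buyers' net willingness to pay falls by 26: (207 - 26) - 3Q = 142 + 4Q, so Q_t = 5.5714. Buyers pay P_b = 190.2857; sellers receive P_s = P_b - 26 = 164.2857.
Deadweight loss is the triangle between the curves from Q_t to Q*: (1/2)(9.2857 - 5.5714)(26) = 48.2857.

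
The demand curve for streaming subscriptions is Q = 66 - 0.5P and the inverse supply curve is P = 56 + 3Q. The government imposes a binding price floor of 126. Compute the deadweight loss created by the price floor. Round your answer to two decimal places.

Rewriting demand in inverse form: P = 132 - 2Q.
Without the control, 132 - 2Q = 56 + 3Q so Q* = 15.2 and P* = 101.6.
At P = 126, buyers demand (132 - 126)/2 = 3 while sellers would supply more, so the quantity traded is 3 at price 126.
The lost-trades triangle has base Q* - 3 = 12.2 and height equal to the gap between the curves at Q = 3, which is 126 - 65 = 61. DWL = (1/2)(12.2)(61) = 372.1.

372.10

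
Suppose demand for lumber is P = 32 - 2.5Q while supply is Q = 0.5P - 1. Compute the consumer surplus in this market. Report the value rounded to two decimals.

Rewriting supply in inverse form: P = 2 + 2Q.
Equilibrium: 32 - 2.5Q = 2 + 2Q, so Q* = 6.6667 and P* = 15.3333.
The demand choke price is 32, so CS = (1/2)(Q*)(32 - P*) = (1/2)(6.6667)(16.6667) = 55.5556.

55.56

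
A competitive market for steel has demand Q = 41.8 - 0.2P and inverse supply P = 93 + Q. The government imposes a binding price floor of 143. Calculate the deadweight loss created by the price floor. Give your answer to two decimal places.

Rewriting demand in inverse form: P = 209 - 5Q.
Free-market equilibrium: 209 - 5Q = 93 + Q gives Q* = 19.3333, P* = 112.3333.
At P = 143, buyers demand (209 - 143)/5 = 13.2 while sellers would supply more, so the quantity traded is 13.2 at price 143.
The lost-trades triangle has base Q* - 13.2 = 6.1333 and height equal to the gap between the curves at Q = 13.2, which is 143 - 106.2 = 36.8. DWL = (1/2)(6.1333)(36.8) = 112.8533.

112.85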